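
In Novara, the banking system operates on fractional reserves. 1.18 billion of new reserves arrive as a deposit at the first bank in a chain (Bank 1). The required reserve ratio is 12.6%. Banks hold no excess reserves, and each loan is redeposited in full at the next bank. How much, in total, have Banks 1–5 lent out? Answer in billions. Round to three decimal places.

Bank i lends (1 − rr)^i of the original deposit: Bank 1 lends 1.18·0.8740 ≈ 1.0313, Bank 2 lends 1.18·0.8740² ≈ 0.9014, and so on.
Summing a geometric series: total = 1.18·[0.8740·(1 − 0.8740^5) / (1 − 0.8740)] ≈ 4.0108 billion.

4.011 billion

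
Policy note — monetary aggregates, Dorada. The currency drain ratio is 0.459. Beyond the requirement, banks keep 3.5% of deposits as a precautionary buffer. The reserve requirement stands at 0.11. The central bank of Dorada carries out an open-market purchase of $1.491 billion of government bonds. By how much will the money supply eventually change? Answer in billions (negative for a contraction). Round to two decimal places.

The money multiplier is m = (1 + c) / (rr + e + c) = (1 + 0.459) / (0.11 + 0.035 + 0.459) ≈ 2.4156.
The purchase adds 1.491 billion of base, so ΔM = m × ΔMB = 2.4156 × (+1.491) ≈ 3.6017 billion.

$3.60 billion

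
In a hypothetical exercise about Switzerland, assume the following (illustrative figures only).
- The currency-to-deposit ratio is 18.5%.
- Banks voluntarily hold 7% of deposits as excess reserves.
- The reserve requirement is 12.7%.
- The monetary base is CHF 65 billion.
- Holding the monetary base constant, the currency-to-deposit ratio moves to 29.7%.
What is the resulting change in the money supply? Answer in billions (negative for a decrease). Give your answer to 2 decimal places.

Initially m₁ = (1 + 0.185) / (0.127 + 0.07 + 0.185) ≈ 3.10209, so M₁ = 3.10209 × 65 ≈ 201.6359 billion.
After the change m₂ = (1 + 0.297) / (0.127 + 0.07 + 0.297) ≈ 2.62551, so M₂ = 2.62551 × 65 ≈ 170.6581 billion.
ΔM = M₂ − M₁ = 170.6581 − 201.6359 = -30.9778 billion.

-30.98 billion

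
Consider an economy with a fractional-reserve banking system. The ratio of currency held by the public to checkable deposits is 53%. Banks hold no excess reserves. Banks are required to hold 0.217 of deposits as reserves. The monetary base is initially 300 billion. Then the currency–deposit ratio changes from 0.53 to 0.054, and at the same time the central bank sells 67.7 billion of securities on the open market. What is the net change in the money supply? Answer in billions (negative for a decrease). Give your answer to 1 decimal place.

Before: m₁ = (1 + 0.53) / (0.217 + 0.53) ≈ 2.04819, MB₁ = 300, so M₁ = 2.04819 × 300 = 614.457 billion.
After: m₂ = (1 + 0.054) / (0.217 + 0.054) ≈ 3.88930, MB₂ = 300 − 67.7 = 232.3, so M₂ = 3.88930 × 232.3 ≈ 903.4844 billion.
ΔM = M₂ − M₁ = 903.4844 − 614.457 = 289.0274 billion.

289.0 billion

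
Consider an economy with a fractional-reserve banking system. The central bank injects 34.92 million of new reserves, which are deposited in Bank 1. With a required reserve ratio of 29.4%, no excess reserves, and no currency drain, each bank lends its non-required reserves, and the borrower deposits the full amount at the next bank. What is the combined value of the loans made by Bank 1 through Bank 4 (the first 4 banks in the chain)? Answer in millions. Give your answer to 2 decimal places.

Bank i lends (1 − rr)^i of the original deposit: Bank 1 lends 34.92·0.7060 ≈ 24.6535, Bank 2 lends 34.92·0.7060² ≈ 17.4054, and so on.
Summing a geometric series: total = 34.92·[0.7060·(1 − 0.7060^4) / (1 − 0.7060)] ≈ 63.0226 million.

63.02 million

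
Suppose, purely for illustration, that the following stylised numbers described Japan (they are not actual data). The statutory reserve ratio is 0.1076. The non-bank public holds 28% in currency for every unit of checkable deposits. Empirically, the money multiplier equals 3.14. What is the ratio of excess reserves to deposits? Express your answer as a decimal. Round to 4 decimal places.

0.0200

Using m = 3.14. Since m = (1 + c)/(c + rr + e), the denominator satisfies c + rr + e = (1 + c)/m = (1 + 0.28) / 3.14 ≈ 0.407643.
With c = 0.28 and rr = 0.1076, the ratio of excess reserves to deposits is 0.407643 − 0.28 − 0.1076 = 0.020043.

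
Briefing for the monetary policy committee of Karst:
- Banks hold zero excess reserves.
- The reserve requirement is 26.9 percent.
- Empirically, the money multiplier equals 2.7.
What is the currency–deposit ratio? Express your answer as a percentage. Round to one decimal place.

16.1%

Using m = 2.7. From m = (1 + c)/(c + rr + e), rearranging gives 1 + c = m·(c + rr + e), so c·(1 − m) = m·(rr + e) − 1.
Hence c = [m·(rr + e) − 1]/(1 − m) = [2.7 × (0.269 + 0) − 1] / (1 − 2.7) = 0.161000.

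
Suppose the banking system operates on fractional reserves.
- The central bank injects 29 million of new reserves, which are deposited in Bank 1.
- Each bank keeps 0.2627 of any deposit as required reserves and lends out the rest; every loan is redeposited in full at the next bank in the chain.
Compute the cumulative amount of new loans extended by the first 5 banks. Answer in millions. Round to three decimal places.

63.658 million

Bank i lends (1 − rr)^i of the original deposit: Bank 1 lends 29·0.7373 = 21.3817, Bank 2 lends 29·0.7373² ≈ 15.7647, and so on.
Summing a geometric series: total = 29·[0.7373·(1 − 0.7373^5) / (1 − 0.7373)] ≈ 63.6582 million.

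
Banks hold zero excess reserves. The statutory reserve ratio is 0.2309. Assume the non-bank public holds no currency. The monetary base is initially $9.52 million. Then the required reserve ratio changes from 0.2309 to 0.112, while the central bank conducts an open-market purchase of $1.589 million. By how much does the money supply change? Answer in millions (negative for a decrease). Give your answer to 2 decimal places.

Before: m₁ = 1 / (0.2309) ≈ 4.33088, MB₁ = 9.52, so M₁ = 4.33088 × 9.52 ≈ 41.23 million.
After: m₂ = 1 / (0.112) ≈ 8.92857, MB₂ = 9.52 + 1.589 = 11.109, so M₂ = 8.92857 × 11.109 ≈ 99.1875 million.
ΔM = M₂ − M₁ = 99.1875 − 41.23 = 57.9575 million.

$57.96 million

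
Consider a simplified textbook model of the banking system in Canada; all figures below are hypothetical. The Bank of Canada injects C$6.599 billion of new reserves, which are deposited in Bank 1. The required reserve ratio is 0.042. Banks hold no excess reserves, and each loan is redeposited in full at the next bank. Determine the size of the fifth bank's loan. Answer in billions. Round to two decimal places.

Each bank lends a fraction (1 − rr) = 0.9580 of the deposit it receives, so Bank 5 receives 6.599·0.9580^4 and lends 6.599·0.9580^5 ≈ 5.3248 billion.

C$5.32 billion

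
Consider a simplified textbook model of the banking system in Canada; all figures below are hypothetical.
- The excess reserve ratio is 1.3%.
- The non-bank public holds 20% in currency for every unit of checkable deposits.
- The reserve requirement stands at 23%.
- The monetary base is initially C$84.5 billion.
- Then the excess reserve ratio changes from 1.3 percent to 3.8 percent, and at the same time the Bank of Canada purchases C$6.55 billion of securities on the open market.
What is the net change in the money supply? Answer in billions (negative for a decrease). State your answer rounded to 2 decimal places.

Before: m₁ = (1 + 0.2) / (0.23 + 0.013 + 0.2) ≈ 2.70880, MB₁ = 84.5, so M₁ = 2.70880 × 84.5 = 228.8936 billion.
After: m₂ = (1 + 0.2) / (0.23 + 0.038 + 0.2) ≈ 2.56410, MB₂ = 84.5 + 6.55 = 91.05, so M₂ = 2.56410 × 91.05 ≈ 233.4613 billion.
ΔM = M₂ − M₁ = 233.4613 − 228.8936 = 4.5677 billion.

C$4.57 billion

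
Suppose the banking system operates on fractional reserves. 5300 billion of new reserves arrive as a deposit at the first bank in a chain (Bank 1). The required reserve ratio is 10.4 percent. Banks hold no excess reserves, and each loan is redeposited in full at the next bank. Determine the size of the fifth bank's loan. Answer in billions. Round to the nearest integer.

Each bank lends a fraction (1 − rr) = 0.8960 of the deposit it receives, so Bank 5 receives 5300·0.8960^4 and lends 5300·0.8960^5 ≈ 3060.6659 billion.

3061 billion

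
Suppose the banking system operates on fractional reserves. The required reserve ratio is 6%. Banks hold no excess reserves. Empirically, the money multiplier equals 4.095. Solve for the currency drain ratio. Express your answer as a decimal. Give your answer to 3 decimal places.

0.244

Using m = 4.095. From m = (1 + c)/(c + rr + e), rearranging gives 1 + c = m·(c + rr + e), so c·(1 − m) = m·(rr + e) − 1.
Hence c = [m·(rr + e) − 1]/(1 − m) = [4.095 × (0.06 + 0) − 1] / (1 − 4.095) ≈ 0.243716.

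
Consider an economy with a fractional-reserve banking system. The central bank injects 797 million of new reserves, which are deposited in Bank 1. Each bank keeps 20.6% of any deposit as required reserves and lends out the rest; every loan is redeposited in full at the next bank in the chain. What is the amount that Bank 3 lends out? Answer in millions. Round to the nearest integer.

399 million

Each bank lends a fraction (1 − rr) = 0.7940 of the deposit it receives, so Bank 3 receives 797·0.7940^2 and lends 797·0.7940^3 ≈ 398.9512 million.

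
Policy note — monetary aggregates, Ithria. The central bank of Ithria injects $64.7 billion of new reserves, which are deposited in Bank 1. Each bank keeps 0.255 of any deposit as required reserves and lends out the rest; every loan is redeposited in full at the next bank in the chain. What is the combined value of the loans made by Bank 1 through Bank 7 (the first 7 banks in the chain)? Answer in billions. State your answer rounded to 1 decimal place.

Bank i lends (1 − rr)^i of the original deposit: Bank 1 lends 64.7·0.7450 = 48.2015, Bank 2 lends 64.7·0.7450² ≈ 35.9101, and so on.
Summing a geometric series: total = 64.7·[0.7450·(1 − 0.7450^7) / (1 − 0.7450)] ≈ 164.9478 billion.

$164.9 billion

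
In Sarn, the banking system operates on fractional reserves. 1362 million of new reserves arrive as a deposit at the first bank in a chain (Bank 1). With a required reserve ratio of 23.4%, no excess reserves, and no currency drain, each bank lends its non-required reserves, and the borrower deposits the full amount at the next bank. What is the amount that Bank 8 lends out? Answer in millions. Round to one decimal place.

161.4 million

Each bank lends a fraction (1 − rr) = 0.7660 of the deposit it receives, so Bank 8 receives 1362·0.7660^7 and lends 1362·0.7660^8 ≈ 161.4386 million.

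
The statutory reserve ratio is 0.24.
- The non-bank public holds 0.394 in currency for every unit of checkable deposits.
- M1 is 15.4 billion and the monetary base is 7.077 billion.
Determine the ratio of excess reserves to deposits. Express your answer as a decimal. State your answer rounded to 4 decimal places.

Using m = M/MB = 15.4/7.077 ≈ 2.176063. Since m = (1 + c)/(c + rr + e), the denominator satisfies c + rr + e = (1 + c)/m = (1 + 0.394) / 2.176063 ≈ 0.640606.
With c = 0.394 and rr = 0.24, the ratio of excess reserves to deposits is 0.640606 − 0.394 − 0.24 = 0.006606.

0.0066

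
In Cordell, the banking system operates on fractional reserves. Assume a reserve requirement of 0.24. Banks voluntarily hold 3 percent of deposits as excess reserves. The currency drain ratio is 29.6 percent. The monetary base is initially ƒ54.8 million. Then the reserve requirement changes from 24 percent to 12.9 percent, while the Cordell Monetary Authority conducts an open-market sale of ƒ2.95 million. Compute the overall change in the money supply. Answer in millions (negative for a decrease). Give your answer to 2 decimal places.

Before: m₁ = (1 + 0.296) / (0.24 + 0.03 + 0.296) ≈ 2.28975, MB₁ = 54.8, so M₁ = 2.28975 × 54.8 = 125.4783 million.
After: m₂ = (1 + 0.296) / (0.129 + 0.03 + 0.296) ≈ 2.84835, MB₂ = 54.8 − 2.95 = 51.85, so M₂ = 2.84835 × 51.85 ≈ 147.6869 million.
ΔM = M₂ − M₁ = 147.6869 − 125.4783 = 22.2086 million.

ƒ22.21 million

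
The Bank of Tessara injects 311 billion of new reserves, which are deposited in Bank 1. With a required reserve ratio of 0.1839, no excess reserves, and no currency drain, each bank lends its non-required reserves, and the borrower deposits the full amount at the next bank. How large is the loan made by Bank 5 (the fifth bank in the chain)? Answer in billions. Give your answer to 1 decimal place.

112.6 billion

Each bank lends a fraction (1 − rr) = 0.8161 of the deposit it receives, so Bank 5 receives 311·0.8161^4 and lends 311·0.8161^5 ≈ 112.5842 billion.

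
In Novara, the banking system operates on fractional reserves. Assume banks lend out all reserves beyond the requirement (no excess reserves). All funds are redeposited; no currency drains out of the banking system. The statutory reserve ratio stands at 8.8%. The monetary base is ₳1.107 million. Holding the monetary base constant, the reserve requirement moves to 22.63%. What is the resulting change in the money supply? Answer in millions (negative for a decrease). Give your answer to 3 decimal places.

Initially m₁ = 1 / (0.088) ≈ 11.36364, so M₁ = 11.36364 × 1.107 ≈ 12.5795 million.
After the change m₂ = 1 / (0.2263) ≈ 4.41891, so M₂ = 4.41891 × 1.107 ≈ 4.8917 million.
ΔM = M₂ − M₁ = 4.8917 − 12.5795 = -7.6878 million.

-7.688 million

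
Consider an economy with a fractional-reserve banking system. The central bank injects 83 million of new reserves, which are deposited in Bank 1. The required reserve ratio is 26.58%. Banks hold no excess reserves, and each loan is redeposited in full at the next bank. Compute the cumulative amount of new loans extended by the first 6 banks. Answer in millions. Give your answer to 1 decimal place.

193.4 million

Bank i lends (1 − rr)^i of the original deposit: Bank 1 lends 83·0.7342 = 60.9386, Bank 2 lends 83·0.7342² ≈ 44.7411, and so on.
Summing a geometric series: total = 83·[0.7342·(1 − 0.7342^6) / (1 − 0.7342)] ≈ 193.3542 million.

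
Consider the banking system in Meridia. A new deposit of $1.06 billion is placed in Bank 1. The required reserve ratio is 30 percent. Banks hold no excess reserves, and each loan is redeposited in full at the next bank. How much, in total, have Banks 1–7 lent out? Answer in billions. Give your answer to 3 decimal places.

$2.270 billion

Bank i lends (1 − rr)^i of the original deposit: Bank 1 lends 1.06·0.7000 = 0.7420, Bank 2 lends 1.06·0.7000² = 0.5194, and so on.
Summing a geometric series: total = 1.06·[0.7000·(1 − 0.7000^7) / (1 − 0.7000)] ≈ 2.2696 billion.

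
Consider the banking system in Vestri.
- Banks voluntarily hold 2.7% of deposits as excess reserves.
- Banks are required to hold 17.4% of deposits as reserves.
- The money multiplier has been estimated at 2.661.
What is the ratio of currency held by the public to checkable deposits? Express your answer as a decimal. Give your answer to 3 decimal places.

0.280

Using m = 2.661. From m = (1 + c)/(c + rr + e), rearranging gives 1 + c = m·(c + rr + e), so c·(1 − m) = m·(rr + e) − 1.
Hence c = [m·(rr + e) − 1]/(1 − m) = [2.661 × (0.174 + 0.027) − 1] / (1 − 2.661) ≈ 0.280036.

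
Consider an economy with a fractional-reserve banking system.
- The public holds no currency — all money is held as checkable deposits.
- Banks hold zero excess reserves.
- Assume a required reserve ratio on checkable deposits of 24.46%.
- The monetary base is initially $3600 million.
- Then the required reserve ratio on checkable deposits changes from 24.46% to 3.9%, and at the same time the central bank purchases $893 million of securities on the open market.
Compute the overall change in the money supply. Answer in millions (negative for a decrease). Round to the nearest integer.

Before: m₁ = 1 / (0.2446) ≈ 4.08831, MB₁ = 3600, so M₁ = 4.08831 × 3600 = 14717.916 million.
After: m₂ = 1 / (0.039) ≈ 25.64103, MB₂ = 3600 + 893 = 4493, so M₂ = 25.64103 × 4493 ≈ 115205.1478 million.
ΔM = M₂ − M₁ = 115205.1478 − 14717.916 = 100487.2318 million.

$100487 million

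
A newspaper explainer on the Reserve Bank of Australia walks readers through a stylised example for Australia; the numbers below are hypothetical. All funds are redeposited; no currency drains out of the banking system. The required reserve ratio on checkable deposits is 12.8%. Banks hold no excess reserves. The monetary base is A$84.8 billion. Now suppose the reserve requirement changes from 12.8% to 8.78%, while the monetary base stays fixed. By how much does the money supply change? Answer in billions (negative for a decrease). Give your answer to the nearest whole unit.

A$303 billion

Initially m₁ = 1 / (0.128) = 7.8125, so M₁ = 7.8125 × 84.8 = 662.5 billion.
After the change m₂ = 1 / (0.0878) ≈ 11.3895, so M₂ = 11.3895 × 84.8 = 965.8296 billion.
ΔM = M₂ − M₁ = 965.8296 − 662.5 = 303.3296 billion.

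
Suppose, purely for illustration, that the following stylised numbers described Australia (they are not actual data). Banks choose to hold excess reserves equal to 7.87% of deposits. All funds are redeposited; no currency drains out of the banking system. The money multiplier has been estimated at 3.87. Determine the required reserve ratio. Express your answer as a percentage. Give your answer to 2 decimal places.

Using m = 3.87. Since m = (1 + c)/(c + rr + e), the denominator satisfies c + rr + e = (1 + c)/m = (1 + 0) / 3.87 ≈ 0.258398.
With c = 0 and e = 0.0787, the required reserve ratio is 0.258398 − 0 − 0.0787 = 0.179698.

17.97%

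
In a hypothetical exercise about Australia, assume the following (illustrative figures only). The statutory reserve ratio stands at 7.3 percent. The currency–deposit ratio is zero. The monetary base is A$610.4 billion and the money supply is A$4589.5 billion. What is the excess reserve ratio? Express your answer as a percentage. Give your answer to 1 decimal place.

6.0%

Using m = M/MB = 4589.5/610.4 ≈ 7.518840. Since m = (1 + c)/(c + rr + e), the denominator satisfies c + rr + e = (1 + c)/m = (1 + 0) / 7.518840 ≈ 0.132999.
With c = 0 and rr = 0.073, the excess reserve ratio is 0.132999 − 0 − 0.073 = 0.059999.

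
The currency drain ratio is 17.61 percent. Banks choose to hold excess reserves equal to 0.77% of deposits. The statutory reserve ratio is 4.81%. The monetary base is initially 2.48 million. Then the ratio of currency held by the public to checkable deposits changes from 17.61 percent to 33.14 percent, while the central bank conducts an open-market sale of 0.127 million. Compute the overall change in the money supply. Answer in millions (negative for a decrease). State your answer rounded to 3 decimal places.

-4.487 million

Before: m₁ = (1 + 0.1761) / (0.0481 + 0.0077 + 0.1761) ≈ 5.07158, MB₁ = 2.48, so M₁ = 5.07158 × 2.48 ≈ 12.5775 million.
After: m₂ = (1 + 0.3314) / (0.0481 + 0.0077 + 0.3314) ≈ 3.43853, MB₂ = 2.48 − 0.127 = 2.353, so M₂ = 3.43853 × 2.353 ≈ 8.0909 million.
ΔM = M₂ − M₁ = 8.0909 − 12.5775 = -4.4866 million.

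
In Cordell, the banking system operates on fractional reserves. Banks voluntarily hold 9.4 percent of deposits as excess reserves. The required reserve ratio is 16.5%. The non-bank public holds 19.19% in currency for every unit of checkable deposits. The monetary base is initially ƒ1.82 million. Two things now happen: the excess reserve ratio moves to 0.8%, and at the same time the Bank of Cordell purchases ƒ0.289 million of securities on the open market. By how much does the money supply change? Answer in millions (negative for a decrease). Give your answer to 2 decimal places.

Before: m₁ = (1 + 0.1919) / (0.165 + 0.094 + 0.1919) ≈ 2.6434, MB₁ = 1.82, so M₁ = 2.6434 × 1.82 ≈ 4.811 million.
After: m₂ = (1 + 0.1919) / (0.165 + 0.008 + 0.1919) ≈ 3.2664, MB₂ = 1.82 + 0.289 = 2.109, so M₂ = 3.2664 × 2.109 ≈ 6.8888 million.
ΔM = M₂ − M₁ = 6.8888 − 4.811 = 2.0778 million.

ƒ2.08 million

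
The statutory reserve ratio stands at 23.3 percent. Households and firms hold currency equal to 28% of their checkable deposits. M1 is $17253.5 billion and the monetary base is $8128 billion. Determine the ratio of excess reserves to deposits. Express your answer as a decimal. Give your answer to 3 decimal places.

Using m = M/MB = 17253.5/8128 ≈ 2.122724. Since m = (1 + c)/(c + rr + e), the denominator satisfies c + rr + e = (1 + c)/m = (1 + 0.28) / 2.122724 ≈ 0.602999.
With c = 0.28 and rr = 0.233, the ratio of excess reserves to deposits is 0.602999 − 0.28 − 0.233 = 0.089999.

0.090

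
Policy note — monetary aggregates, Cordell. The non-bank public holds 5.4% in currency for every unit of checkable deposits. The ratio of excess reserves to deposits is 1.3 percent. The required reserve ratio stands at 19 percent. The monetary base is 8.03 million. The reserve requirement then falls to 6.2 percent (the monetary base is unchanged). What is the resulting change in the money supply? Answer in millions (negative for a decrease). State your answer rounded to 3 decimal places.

32.677 million

Initially m₁ = (1 + 0.054) / (0.19 + 0.013 + 0.054) ≈ 4.10117, so M₁ = 4.10117 × 8.03 ≈ 32.9324 million.
After the change m₂ = (1 + 0.054) / (0.062 + 0.013 + 0.054) ≈ 8.17054, so M₂ = 8.17054 × 8.03 ≈ 65.6094 million.
ΔM = M₂ − M₁ = 65.6094 − 32.9324 = 32.677 million.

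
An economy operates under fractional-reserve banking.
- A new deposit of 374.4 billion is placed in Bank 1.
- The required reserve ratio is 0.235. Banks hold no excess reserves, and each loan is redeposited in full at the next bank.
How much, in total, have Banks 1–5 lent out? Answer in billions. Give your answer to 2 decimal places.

899.46 billion

Bank i lends (1 − rr)^i of the original deposit: Bank 1 lends 374.4·0.7650 = 286.4160, Bank 2 lends 374.4·0.7650² ≈ 219.1082, and so on.
Summing a geometric series: total = 374.4·[0.7650·(1 − 0.7650^5) / (1 − 0.7650)] ≈ 899.4638 billion.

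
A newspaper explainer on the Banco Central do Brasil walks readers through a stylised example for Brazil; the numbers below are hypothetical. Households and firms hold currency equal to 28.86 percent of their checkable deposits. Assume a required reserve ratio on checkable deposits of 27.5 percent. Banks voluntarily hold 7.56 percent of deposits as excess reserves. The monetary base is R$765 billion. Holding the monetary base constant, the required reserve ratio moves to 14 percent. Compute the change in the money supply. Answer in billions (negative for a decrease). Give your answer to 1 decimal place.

R$412.9 billion

Initially m₁ = (1 + 0.2886) / (0.275 + 0.0756 + 0.2886) ≈ 2.01596, so M₁ = 2.01596 × 765 = 1542.2094 billion.
After the change m₂ = (1 + 0.2886) / (0.14 + 0.0756 + 0.2886) ≈ 2.55573, so M₂ = 2.55573 × 765 ≈ 1955.1335 billion.
ΔM = M₂ − M₁ = 1955.1335 − 1542.2094 = 412.9241 billion.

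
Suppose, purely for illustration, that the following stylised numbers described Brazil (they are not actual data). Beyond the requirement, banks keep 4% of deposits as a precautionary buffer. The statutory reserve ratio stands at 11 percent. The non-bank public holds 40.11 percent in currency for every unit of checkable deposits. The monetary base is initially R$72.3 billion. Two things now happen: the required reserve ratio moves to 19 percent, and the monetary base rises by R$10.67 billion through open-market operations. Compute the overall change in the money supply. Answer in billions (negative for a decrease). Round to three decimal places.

R$0.388 billion

Before: m₁ = (1 + 0.4011) / (0.11 + 0.04 + 0.4011) ≈ 2.542370, MB₁ = 72.3, so M₁ = 2.542370 × 72.3 ≈ 183.8134 billion.
After: m₂ = (1 + 0.4011) / (0.19 + 0.04 + 0.4011) ≈ 2.220092, MB₂ = 72.3 + 10.67 = 82.97, so M₂ = 2.220092 × 82.97 ≈ 184.201 billion.
ΔM = M₂ − M₁ = 184.201 − 183.8134 = 0.3876 billion.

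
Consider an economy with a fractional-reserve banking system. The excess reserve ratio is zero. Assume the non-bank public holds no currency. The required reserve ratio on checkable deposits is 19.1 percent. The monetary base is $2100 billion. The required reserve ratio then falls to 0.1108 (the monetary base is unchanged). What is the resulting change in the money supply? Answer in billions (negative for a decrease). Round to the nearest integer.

Initially m₁ = 1 / (0.191) ≈ 5.23560, so M₁ = 5.23560 × 2100 = 10994.76 billion.
After the change m₂ = 1 / (0.1108) ≈ 9.02527, so M₂ = 9.02527 × 2100 = 18953.067 billion.
ΔM = M₂ − M₁ = 18953.067 − 10994.76 = 7958.307 billion.

$7958 billion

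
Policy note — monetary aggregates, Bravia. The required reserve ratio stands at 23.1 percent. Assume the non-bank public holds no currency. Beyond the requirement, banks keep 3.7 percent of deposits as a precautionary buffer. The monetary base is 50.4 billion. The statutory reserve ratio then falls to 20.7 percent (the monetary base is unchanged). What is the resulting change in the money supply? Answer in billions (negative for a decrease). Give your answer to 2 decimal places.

Initially m₁ = 1 / (0.231 + 0.037) ≈ 3.73134, so M₁ = 3.73134 × 50.4 ≈ 188.0595 billion.
After the change m₂ = 1 / (0.207 + 0.037) ≈ 4.09836, so M₂ = 4.09836 × 50.4 ≈ 206.5573 billion.
ΔM = M₂ − M₁ = 206.5573 − 188.0595 = 18.4978 billion.

18.50 billion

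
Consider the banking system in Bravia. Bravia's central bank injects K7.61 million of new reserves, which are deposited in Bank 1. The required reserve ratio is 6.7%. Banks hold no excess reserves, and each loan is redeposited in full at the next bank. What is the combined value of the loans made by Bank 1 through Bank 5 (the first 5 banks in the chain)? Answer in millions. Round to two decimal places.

Bank i lends (1 − rr)^i of the original deposit: Bank 1 lends 7.61·0.9330 ≈ 7.1001, Bank 2 lends 7.61·0.9330² ≈ 6.6244, and so on.
Summing a geometric series: total = 7.61·[0.9330·(1 − 0.9330^5) / (1 − 0.9330)] ≈ 31.0518 million.

K31.05 million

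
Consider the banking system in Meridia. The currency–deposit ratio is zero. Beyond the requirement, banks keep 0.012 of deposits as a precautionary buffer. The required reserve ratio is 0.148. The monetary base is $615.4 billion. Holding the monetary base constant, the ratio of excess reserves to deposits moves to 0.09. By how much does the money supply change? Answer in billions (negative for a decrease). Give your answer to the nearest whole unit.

-1261 billion

Initially m₁ = 1 / (0.148 + 0.012) = 6.25, so M₁ = 6.25 × 615.4 = 3846.25 billion.
After the change m₂ = 1 / (0.148 + 0.09) ≈ 4.2017, so M₂ = 4.2017 × 615.4 ≈ 2585.7262 billion.
ΔM = M₂ − M₁ = 2585.7262 − 3846.25 = -1260.5238 billion.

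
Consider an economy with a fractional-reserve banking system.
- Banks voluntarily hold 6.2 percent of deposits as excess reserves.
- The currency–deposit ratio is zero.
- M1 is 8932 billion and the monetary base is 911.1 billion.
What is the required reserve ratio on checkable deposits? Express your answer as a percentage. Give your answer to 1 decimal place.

4.0%

Using m = M/MB = 8932/911.1 ≈ 9.803534. Since m = (1 + c)/(c + rr + e), the denominator satisfies c + rr + e = (1 + c)/m = (1 + 0) / 9.803534 ≈ 0.102004.
With c = 0 and e = 0.062, the required reserve ratio on checkable deposits is 0.102004 − 0 − 0.062 = 0.040004.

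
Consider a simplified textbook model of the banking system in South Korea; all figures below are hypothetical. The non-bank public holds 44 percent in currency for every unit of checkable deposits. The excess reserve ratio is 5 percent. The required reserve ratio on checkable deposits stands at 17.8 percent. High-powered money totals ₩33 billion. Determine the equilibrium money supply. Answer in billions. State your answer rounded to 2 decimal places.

The money multiplier is m = (1 + c) / (rr + e + c) = (1 + 0.44) / (0.178 + 0.05 + 0.44) ≈ 2.15569.
So M = m × MB = 2.15569 × 33 ≈ 71.1378 billion.

₩71.14 billion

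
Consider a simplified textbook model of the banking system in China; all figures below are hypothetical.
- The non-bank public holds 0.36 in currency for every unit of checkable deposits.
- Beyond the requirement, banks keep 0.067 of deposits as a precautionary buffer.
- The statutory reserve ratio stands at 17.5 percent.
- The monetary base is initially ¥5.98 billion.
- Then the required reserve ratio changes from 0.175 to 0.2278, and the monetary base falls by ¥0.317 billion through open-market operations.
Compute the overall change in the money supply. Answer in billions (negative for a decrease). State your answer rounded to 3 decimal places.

-1.748 billion

Before: m₁ = (1 + 0.36) / (0.175 + 0.067 + 0.36) ≈ 2.25914, MB₁ = 5.98, so M₁ = 2.25914 × 5.98 ≈ 13.5097 billion.
After: m₂ = (1 + 0.36) / (0.2278 + 0.067 + 0.36) ≈ 2.07697, MB₂ = 5.98 − 0.317 = 5.663, so M₂ = 2.07697 × 5.663 ≈ 11.7619 billion.
ΔM = M₂ − M₁ = 11.7619 − 13.5097 = -1.7478 billion.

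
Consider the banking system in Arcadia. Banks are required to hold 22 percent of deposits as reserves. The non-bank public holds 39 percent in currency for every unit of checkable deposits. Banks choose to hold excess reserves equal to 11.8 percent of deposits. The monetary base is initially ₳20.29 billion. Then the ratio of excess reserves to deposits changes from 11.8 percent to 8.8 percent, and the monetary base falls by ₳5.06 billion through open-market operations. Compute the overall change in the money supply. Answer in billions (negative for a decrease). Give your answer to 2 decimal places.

-8.41 billion

Before: m₁ = (1 + 0.39) / (0.22 + 0.118 + 0.39) ≈ 1.90934, MB₁ = 20.29, so M₁ = 1.90934 × 20.29 ≈ 38.7405 billion.
After: m₂ = (1 + 0.39) / (0.22 + 0.088 + 0.39) ≈ 1.99140, MB₂ = 20.29 − 5.06 = 15.23, so M₂ = 1.99140 × 15.23 ≈ 30.329 billion.
ΔM = M₂ − M₁ = 30.329 − 38.7405 = -8.4115 billion.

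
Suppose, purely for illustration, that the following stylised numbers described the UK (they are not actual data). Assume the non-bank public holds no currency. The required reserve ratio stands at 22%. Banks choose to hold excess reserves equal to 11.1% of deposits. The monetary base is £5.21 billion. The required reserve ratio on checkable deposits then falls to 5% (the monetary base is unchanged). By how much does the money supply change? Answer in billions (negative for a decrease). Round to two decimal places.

£16.62 billion

Initially m₁ = 1 / (0.22 + 0.111) ≈ 3.0211, so M₁ = 3.0211 × 5.21 ≈ 15.7399 billion.
After the change m₂ = 1 / (0.05 + 0.111) ≈ 6.2112, so M₂ = 6.2112 × 5.21 ≈ 32.3604 billion.
ΔM = M₂ − M₁ = 32.3604 − 15.7399 = 16.6205 billion.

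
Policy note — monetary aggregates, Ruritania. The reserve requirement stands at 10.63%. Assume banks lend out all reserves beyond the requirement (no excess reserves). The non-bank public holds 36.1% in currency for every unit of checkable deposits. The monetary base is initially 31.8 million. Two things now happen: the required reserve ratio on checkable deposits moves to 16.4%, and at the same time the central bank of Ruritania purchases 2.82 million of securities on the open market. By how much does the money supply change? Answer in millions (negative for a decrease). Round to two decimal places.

Before: m₁ = (1 + 0.361) / (0.1063 + 0.361) ≈ 2.91248, MB₁ = 31.8, so M₁ = 2.91248 × 31.8 ≈ 92.6169 million.
After: m₂ = (1 + 0.361) / (0.164 + 0.361) ≈ 2.59238, MB₂ = 31.8 + 2.82 = 34.62, so M₂ = 2.59238 × 34.62 ≈ 89.7482 million.
ΔM = M₂ − M₁ = 89.7482 − 92.6169 = -2.8687 million.

-2.87 million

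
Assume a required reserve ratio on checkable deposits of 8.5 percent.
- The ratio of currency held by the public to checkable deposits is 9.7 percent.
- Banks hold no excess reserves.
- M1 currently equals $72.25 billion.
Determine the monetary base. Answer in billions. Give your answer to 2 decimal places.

The money multiplier is m = (1 + c) / (rr + c) = (1 + 0.097) / (0.085 + 0.097) ≈ 6.02747.
MB = M / m = 72.25 / 6.02747 ≈ 11.9868 billion.

$11.99 billion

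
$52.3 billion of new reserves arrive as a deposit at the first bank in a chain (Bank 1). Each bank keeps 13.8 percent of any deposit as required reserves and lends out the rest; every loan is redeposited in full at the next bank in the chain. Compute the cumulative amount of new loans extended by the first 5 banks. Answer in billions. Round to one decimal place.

$171.2 billion

Bank i lends (1 − rr)^i of the original deposit: Bank 1 lends 52.3·0.8620 = 45.0826, Bank 2 lends 52.3·0.8620² ≈ 38.8612, and so on.
Summing a geometric series: total = 52.3·[0.8620·(1 − 0.8620^5) / (1 − 0.8620)] ≈ 171.2085 billion.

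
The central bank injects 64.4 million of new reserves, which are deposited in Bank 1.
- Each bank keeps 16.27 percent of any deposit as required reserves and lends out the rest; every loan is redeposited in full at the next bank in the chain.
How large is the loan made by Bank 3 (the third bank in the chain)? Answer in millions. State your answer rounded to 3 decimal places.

Each bank lends a fraction (1 − rr) = 0.8373 of the deposit it receives, so Bank 3 receives 64.4·0.8373^2 and lends 64.4·0.8373^3 ≈ 37.8033 million.

37.803 million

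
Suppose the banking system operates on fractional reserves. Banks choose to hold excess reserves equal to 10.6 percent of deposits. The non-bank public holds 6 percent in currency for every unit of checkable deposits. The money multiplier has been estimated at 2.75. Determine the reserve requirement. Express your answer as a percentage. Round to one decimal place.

21.9%

Using m = 2.75. Since m = (1 + c)/(c + rr + e), the denominator satisfies c + rr + e = (1 + c)/m = (1 + 0.06) / 2.75 ≈ 0.385455.
With c = 0.06 and e = 0.106, the reserve requirement is 0.385455 − 0.06 − 0.106 = 0.219455.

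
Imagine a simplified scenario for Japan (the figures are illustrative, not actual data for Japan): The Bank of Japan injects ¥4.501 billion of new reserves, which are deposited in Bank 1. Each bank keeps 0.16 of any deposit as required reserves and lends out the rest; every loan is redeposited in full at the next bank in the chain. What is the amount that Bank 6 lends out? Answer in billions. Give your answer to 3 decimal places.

Each bank lends a fraction (1 − rr) = 0.8400 of the deposit it receives, so Bank 6 receives 4.501·0.8400^5 and lends 4.501·0.8400^6 ≈ 1.5812 billion.

¥1.581 billion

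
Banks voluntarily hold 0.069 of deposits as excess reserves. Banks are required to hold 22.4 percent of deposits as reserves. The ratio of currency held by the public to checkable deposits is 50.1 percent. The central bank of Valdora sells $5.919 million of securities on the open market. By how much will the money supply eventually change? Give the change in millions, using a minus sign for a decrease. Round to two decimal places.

The money multiplier is m = (1 + c) / (rr + e + c) = (1 + 0.501) / (0.224 + 0.069 + 0.501) ≈ 1.8904.
The sale removes 5.919 million of base, so ΔM = m × ΔMB = 1.8904 × (−5.919) ≈ -11.1893 million.

-11.19 million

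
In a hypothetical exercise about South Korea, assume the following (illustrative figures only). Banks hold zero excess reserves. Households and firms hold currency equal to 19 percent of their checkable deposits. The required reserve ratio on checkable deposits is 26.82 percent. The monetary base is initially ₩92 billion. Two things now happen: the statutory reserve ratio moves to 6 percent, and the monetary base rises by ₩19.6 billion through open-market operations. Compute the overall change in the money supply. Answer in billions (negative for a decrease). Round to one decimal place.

Before: m₁ = (1 + 0.19) / (0.2682 + 0.19) ≈ 2.59712, MB₁ = 92, so M₁ = 2.59712 × 92 ≈ 238.935 billion.
After: m₂ = (1 + 0.19) / (0.06 + 0.19) = 4.76, MB₂ = 92 + 19.6 = 111.6, so M₂ = 4.76 × 111.6 = 531.216 billion.
ΔM = M₂ − M₁ = 531.216 − 238.935 = 292.281 billion.

₩292.3 billion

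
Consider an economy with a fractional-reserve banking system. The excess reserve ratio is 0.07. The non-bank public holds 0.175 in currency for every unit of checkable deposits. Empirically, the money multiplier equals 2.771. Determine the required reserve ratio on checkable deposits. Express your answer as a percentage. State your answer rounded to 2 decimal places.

17.90%

Using m = 2.771. Since m = (1 + c)/(c + rr + e), the denominator satisfies c + rr + e = (1 + c)/m = (1 + 0.175) / 2.771 ≈ 0.424035.
With c = 0.175 and e = 0.07, the required reserve ratio on checkable deposits is 0.424035 − 0.175 − 0.07 = 0.179035.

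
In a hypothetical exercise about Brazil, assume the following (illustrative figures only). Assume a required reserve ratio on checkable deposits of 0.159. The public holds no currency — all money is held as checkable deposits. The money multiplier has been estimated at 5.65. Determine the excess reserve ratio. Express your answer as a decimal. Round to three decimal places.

0.018

Using m = 5.65. Since m = (1 + c)/(c + rr + e), the denominator satisfies c + rr + e = (1 + c)/m = (1 + 0) / 5.65 ≈ 0.176991.
With c = 0 and rr = 0.159, the excess reserve ratio is 0.176991 − 0 − 0.159 = 0.017991.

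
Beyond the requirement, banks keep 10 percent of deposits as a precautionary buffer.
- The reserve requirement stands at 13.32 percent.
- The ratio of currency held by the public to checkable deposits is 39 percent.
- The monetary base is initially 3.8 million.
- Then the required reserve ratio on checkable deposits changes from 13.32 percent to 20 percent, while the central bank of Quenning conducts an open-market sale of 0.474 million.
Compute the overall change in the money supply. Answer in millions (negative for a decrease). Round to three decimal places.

Before: m₁ = (1 + 0.39) / (0.1332 + 0.1 + 0.39) ≈ 2.23042, MB₁ = 3.8, so M₁ = 2.23042 × 3.8 ≈ 8.4756 million.
After: m₂ = (1 + 0.39) / (0.2 + 0.1 + 0.39) ≈ 2.01449, MB₂ = 3.8 − 0.474 = 3.326, so M₂ = 2.01449 × 3.326 ≈ 6.7002 million.
ΔM = M₂ − M₁ = 6.7002 − 8.4756 = -1.7754 million.

-1.775 million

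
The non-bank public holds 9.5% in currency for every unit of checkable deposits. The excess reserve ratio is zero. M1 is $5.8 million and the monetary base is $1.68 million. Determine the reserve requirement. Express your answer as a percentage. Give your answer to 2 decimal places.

Using m = M/MB = 5.8/1.68 ≈ 3.452381. Since m = (1 + c)/(c + rr + e), the denominator satisfies c + rr + e = (1 + c)/m = (1 + 0.095) / 3.452381 ≈ 0.317172.
With c = 0.095 and e = 0, the reserve requirement is 0.317172 − 0.095 − 0 = 0.222172.

22.22%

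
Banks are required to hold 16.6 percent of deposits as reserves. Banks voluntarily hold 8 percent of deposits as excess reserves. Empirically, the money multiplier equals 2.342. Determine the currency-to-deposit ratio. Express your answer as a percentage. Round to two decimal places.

Using m = 2.342. From m = (1 + c)/(c + rr + e), rearranging gives 1 + c = m·(c + rr + e), so c·(1 − m) = m·(rr + e) − 1.
Hence c = [m·(rr + e) − 1]/(1 − m) = [2.342 × (0.166 + 0.08) − 1] / (1 − 2.342) ≈ 0.315848.

31.58%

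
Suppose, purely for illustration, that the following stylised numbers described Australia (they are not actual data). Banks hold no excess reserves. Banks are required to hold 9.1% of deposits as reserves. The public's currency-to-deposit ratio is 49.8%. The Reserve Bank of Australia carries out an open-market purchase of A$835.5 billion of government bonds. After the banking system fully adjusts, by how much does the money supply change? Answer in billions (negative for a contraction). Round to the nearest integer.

A$2125 billion

The money multiplier is m = (1 + c) / (rr + c) = (1 + 0.498) / (0.091 + 0.498) ≈ 2.5433.
The purchase adds 835.5 billion of base, so ΔM = m × ΔMB = 2.5433 × (+835.5) ≈ 2124.9271 billion.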